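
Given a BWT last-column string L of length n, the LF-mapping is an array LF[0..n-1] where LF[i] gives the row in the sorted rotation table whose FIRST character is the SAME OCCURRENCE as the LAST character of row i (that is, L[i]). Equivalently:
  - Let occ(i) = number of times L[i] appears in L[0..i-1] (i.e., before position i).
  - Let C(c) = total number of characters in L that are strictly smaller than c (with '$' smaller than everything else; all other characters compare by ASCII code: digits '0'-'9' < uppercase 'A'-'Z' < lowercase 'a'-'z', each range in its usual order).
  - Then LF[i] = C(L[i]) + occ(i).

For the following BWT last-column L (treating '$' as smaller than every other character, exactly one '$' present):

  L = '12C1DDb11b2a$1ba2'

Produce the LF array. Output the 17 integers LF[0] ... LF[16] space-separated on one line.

Answer: 1 6 9 2 10 11 14 3 4 15 7 12 0 5 16 13 8

Derivation:
Char counts: '$':1, '1':5, '2':3, 'C':1, 'D':2, 'a':2, 'b':3
C (first-col start): C('$')=0, C('1')=1, C('2')=6, C('C')=9, C('D')=10, C('a')=12, C('b')=14
L[0]='1': occ=0, LF[0]=C('1')+0=1+0=1
L[1]='2': occ=0, LF[1]=C('2')+0=6+0=6
L[2]='C': occ=0, LF[2]=C('C')+0=9+0=9
L[3]='1': occ=1, LF[3]=C('1')+1=1+1=2
L[4]='D': occ=0, LF[4]=C('D')+0=10+0=10
L[5]='D': occ=1, LF[5]=C('D')+1=10+1=11
L[6]='b': occ=0, LF[6]=C('b')+0=14+0=14
L[7]='1': occ=2, LF[7]=C('1')+2=1+2=3
L[8]='1': occ=3, LF[8]=C('1')+3=1+3=4
L[9]='b': occ=1, LF[9]=C('b')+1=14+1=15
L[10]='2': occ=1, LF[10]=C('2')+1=6+1=7
L[11]='a': occ=0, LF[11]=C('a')+0=12+0=12
L[12]='$': occ=0, LF[12]=C('$')+0=0+0=0
L[13]='1': occ=4, LF[13]=C('1')+4=1+4=5
L[14]='b': occ=2, LF[14]=C('b')+2=14+2=16
L[15]='a': occ=1, LF[15]=C('a')+1=12+1=13
L[16]='2': occ=2, LF[16]=C('2')+2=6+2=8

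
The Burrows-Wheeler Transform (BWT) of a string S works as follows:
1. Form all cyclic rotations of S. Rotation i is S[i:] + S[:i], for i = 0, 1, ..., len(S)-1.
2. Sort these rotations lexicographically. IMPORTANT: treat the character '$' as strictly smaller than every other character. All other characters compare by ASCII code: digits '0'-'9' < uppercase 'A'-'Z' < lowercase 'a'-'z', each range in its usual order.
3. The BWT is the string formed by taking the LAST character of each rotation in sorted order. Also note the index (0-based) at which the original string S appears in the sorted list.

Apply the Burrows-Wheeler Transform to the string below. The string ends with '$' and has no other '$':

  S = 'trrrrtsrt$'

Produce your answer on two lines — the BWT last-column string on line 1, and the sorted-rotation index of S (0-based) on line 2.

All 10 rotations (rotation i = S[i:]+S[:i]):
  rot[0] = trrrrtsrt$
  rot[1] = rrrrtsrt$t
  rot[2] = rrrtsrt$tr
  rot[3] = rrtsrt$trr
  rot[4] = rtsrt$trrr
  rot[5] = tsrt$trrrr
  rot[6] = srt$trrrrt
  rot[7] = rt$trrrrts
  rot[8] = t$trrrrtsr
  rot[9] = $trrrrtsrt
Sorted (with $ < everything):
  sorted[0] = $trrrrtsrt  (last char: 't')
  sorted[1] = rrrrtsrt$t  (last char: 't')
  sorted[2] = rrrtsrt$tr  (last char: 'r')
  sorted[3] = rrtsrt$trr  (last char: 'r')
  sorted[4] = rt$trrrrts  (last char: 's')
  sorted[5] = rtsrt$trrr  (last char: 'r')
  sorted[6] = srt$trrrrt  (last char: 't')
  sorted[7] = t$trrrrtsr  (last char: 'r')
  sorted[8] = trrrrtsrt$  (last char: '$')
  sorted[9] = tsrt$trrrr  (last char: 'r')
Last column: ttrrsrtr$r
Original string S is at sorted index 8

Answer: ttrrsrtr$r
8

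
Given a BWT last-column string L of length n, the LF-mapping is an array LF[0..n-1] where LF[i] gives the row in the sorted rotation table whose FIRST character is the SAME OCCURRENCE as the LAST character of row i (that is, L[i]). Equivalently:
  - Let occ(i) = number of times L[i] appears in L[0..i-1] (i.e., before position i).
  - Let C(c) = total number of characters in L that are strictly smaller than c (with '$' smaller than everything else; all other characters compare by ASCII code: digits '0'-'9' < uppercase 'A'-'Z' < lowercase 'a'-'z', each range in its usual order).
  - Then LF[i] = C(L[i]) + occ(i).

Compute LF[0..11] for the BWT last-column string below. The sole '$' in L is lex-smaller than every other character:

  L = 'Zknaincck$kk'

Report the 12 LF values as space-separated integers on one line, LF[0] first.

Answer: 1 6 10 2 5 11 3 4 7 0 8 9

Derivation:
Char counts: '$':1, 'Z':1, 'a':1, 'c':2, 'i':1, 'k':4, 'n':2
C (first-col start): C('$')=0, C('Z')=1, C('a')=2, C('c')=3, C('i')=5, C('k')=6, C('n')=10
L[0]='Z': occ=0, LF[0]=C('Z')+0=1+0=1
L[1]='k': occ=0, LF[1]=C('k')+0=6+0=6
L[2]='n': occ=0, LF[2]=C('n')+0=10+0=10
L[3]='a': occ=0, LF[3]=C('a')+0=2+0=2
L[4]='i': occ=0, LF[4]=C('i')+0=5+0=5
L[5]='n': occ=1, LF[5]=C('n')+1=10+1=11
L[6]='c': occ=0, LF[6]=C('c')+0=3+0=3
L[7]='c': occ=1, LF[7]=C('c')+1=3+1=4
L[8]='k': occ=1, LF[8]=C('k')+1=6+1=7
L[9]='$': occ=0, LF[9]=C('$')+0=0+0=0
L[10]='k': occ=2, LF[10]=C('k')+2=6+2=8
L[11]='k': occ=3, LF[11]=C('k')+3=6+3=9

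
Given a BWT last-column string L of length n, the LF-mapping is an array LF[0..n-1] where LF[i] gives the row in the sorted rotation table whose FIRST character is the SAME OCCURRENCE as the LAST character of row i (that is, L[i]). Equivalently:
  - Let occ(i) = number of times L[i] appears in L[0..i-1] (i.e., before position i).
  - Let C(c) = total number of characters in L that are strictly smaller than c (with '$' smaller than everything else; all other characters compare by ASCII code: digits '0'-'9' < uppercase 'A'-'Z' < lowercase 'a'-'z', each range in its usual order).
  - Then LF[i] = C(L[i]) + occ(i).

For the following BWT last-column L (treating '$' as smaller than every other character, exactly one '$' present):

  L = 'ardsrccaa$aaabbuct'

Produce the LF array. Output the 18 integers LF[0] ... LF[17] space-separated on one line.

Char counts: '$':1, 'a':6, 'b':2, 'c':3, 'd':1, 'r':2, 's':1, 't':1, 'u':1
C (first-col start): C('$')=0, C('a')=1, C('b')=7, C('c')=9, C('d')=12, C('r')=13, C('s')=15, C('t')=16, C('u')=17
L[0]='a': occ=0, LF[0]=C('a')+0=1+0=1
L[1]='r': occ=0, LF[1]=C('r')+0=13+0=13
L[2]='d': occ=0, LF[2]=C('d')+0=12+0=12
L[3]='s': occ=0, LF[3]=C('s')+0=15+0=15
L[4]='r': occ=1, LF[4]=C('r')+1=13+1=14
L[5]='c': occ=0, LF[5]=C('c')+0=9+0=9
L[6]='c': occ=1, LF[6]=C('c')+1=9+1=10
L[7]='a': occ=1, LF[7]=C('a')+1=1+1=2
L[8]='a': occ=2, LF[8]=C('a')+2=1+2=3
L[9]='$': occ=0, LF[9]=C('$')+0=0+0=0
L[10]='a': occ=3, LF[10]=C('a')+3=1+3=4
L[11]='a': occ=4, LF[11]=C('a')+4=1+4=5
L[12]='a': occ=5, LF[12]=C('a')+5=1+5=6
L[13]='b': occ=0, LF[13]=C('b')+0=7+0=7
L[14]='b': occ=1, LF[14]=C('b')+1=7+1=8
L[15]='u': occ=0, LF[15]=C('u')+0=17+0=17
L[16]='c': occ=2, LF[16]=C('c')+2=9+2=11
L[17]='t': occ=0, LF[17]=C('t')+0=16+0=16

Answer: 1 13 12 15 14 9 10 2 3 0 4 5 6 7 8 17 11 16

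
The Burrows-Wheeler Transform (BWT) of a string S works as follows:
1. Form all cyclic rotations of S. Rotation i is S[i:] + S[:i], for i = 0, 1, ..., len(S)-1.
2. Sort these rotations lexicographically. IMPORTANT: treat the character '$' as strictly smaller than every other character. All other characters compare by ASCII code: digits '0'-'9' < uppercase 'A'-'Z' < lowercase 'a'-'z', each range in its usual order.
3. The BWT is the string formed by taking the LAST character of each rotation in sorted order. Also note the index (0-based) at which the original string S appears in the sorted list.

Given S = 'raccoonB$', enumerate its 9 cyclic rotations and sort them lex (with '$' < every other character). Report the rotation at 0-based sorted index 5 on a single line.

Answer: nB$raccoo

Derivation:
All 9 rotations (rotation i = S[i:]+S[:i]):
  rot[0] = raccoonB$
  rot[1] = accoonB$r
  rot[2] = ccoonB$ra
  rot[3] = coonB$rac
  rot[4] = oonB$racc
  rot[5] = onB$racco
  rot[6] = nB$raccoo
  rot[7] = B$raccoon
  rot[8] = $raccoonB
Sorted (with $ < everything):
  sorted[0] = $raccoonB
  sorted[1] = B$raccoon
  sorted[2] = accoonB$r
  sorted[3] = ccoonB$ra
  sorted[4] = coonB$rac
  sorted[5] = nB$raccoo
  sorted[6] = onB$racco
  sorted[7] = oonB$racc
  sorted[8] = raccoonB$
sorted[5] = nB$raccoo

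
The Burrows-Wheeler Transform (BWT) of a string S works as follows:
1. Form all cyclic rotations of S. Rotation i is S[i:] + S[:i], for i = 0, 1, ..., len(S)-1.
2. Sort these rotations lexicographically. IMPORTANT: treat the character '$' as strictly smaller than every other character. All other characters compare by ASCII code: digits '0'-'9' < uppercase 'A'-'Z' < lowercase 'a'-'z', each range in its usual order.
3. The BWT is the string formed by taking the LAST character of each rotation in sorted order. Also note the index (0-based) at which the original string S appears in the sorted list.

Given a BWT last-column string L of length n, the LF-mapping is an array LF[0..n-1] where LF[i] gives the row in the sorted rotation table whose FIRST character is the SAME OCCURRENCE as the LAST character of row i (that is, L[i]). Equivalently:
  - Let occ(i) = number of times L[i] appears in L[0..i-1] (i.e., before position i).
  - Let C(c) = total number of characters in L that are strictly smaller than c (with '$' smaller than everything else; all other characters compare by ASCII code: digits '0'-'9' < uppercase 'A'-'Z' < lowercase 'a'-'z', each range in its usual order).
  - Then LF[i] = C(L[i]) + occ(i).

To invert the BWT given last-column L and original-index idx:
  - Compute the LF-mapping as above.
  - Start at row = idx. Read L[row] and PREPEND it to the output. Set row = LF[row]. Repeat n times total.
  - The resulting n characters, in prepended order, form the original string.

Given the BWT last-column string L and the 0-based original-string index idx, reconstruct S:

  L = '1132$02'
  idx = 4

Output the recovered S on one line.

LF mapping: 2 3 6 4 0 1 5
Walk LF starting at row 4, prepending L[row]:
  step 1: row=4, L[4]='$', prepend. Next row=LF[4]=0
  step 2: row=0, L[0]='1', prepend. Next row=LF[0]=2
  step 3: row=2, L[2]='3', prepend. Next row=LF[2]=6
  step 4: row=6, L[6]='2', prepend. Next row=LF[6]=5
  step 5: row=5, L[5]='0', prepend. Next row=LF[5]=1
  step 6: row=1, L[1]='1', prepend. Next row=LF[1]=3
  step 7: row=3, L[3]='2', prepend. Next row=LF[3]=4
Reversed output: 210231$

Answer: 210231$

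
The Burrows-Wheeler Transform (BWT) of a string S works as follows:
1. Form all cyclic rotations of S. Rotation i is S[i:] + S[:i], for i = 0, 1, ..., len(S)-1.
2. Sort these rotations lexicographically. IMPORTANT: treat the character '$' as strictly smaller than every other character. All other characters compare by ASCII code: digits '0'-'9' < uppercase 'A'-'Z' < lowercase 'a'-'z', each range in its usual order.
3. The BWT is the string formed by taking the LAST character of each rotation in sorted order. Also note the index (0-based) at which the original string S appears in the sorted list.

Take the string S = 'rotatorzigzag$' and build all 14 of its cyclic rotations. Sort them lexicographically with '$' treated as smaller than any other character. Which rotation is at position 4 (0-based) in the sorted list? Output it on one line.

Answer: gzag$rotatorzi

Derivation:
All 14 rotations (rotation i = S[i:]+S[:i]):
  rot[0] = rotatorzigzag$
  rot[1] = otatorzigzag$r
  rot[2] = tatorzigzag$ro
  rot[3] = atorzigzag$rot
  rot[4] = torzigzag$rota
  rot[5] = orzigzag$rotat
  rot[6] = rzigzag$rotato
  rot[7] = zigzag$rotator
  rot[8] = igzag$rotatorz
  rot[9] = gzag$rotatorzi
  rot[10] = zag$rotatorzig
  rot[11] = ag$rotatorzigz
  rot[12] = g$rotatorzigza
  rot[13] = $rotatorzigzag
Sorted (with $ < everything):
  sorted[0] = $rotatorzigzag
  sorted[1] = ag$rotatorzigz
  sorted[2] = atorzigzag$rot
  sorted[3] = g$rotatorzigza
  sorted[4] = gzag$rotatorzi
  sorted[5] = igzag$rotatorz
  sorted[6] = orzigzag$rotat
  sorted[7] = otatorzigzag$r
  sorted[8] = rotatorzigzag$
  sorted[9] = rzigzag$rotato
  sorted[10] = tatorzigzag$ro
  sorted[11] = torzigzag$rota
  sorted[12] = zag$rotatorzig
  sorted[13] = zigzag$rotator
sorted[4] = gzag$rotatorzi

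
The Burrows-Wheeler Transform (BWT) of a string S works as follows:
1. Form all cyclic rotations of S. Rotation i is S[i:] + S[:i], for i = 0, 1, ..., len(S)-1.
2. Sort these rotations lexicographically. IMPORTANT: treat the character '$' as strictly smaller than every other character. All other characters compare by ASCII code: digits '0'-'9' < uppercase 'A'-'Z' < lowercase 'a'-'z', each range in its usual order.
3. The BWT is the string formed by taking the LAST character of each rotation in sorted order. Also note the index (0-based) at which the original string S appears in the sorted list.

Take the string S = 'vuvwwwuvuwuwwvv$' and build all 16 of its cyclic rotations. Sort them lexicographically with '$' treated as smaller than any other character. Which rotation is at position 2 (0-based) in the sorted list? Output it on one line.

All 16 rotations (rotation i = S[i:]+S[:i]):
  rot[0] = vuvwwwuvuwuwwvv$
  rot[1] = uvwwwuvuwuwwvv$v
  rot[2] = vwwwuvuwuwwvv$vu
  rot[3] = wwwuvuwuwwvv$vuv
  rot[4] = wwuvuwuwwvv$vuvw
  rot[5] = wuvuwuwwvv$vuvww
  rot[6] = uvuwuwwvv$vuvwww
  rot[7] = vuwuwwvv$vuvwwwu
  rot[8] = uwuwwvv$vuvwwwuv
  rot[9] = wuwwvv$vuvwwwuvu
  rot[10] = uwwvv$vuvwwwuvuw
  rot[11] = wwvv$vuvwwwuvuwu
  rot[12] = wvv$vuvwwwuvuwuw
  rot[13] = vv$vuvwwwuvuwuww
  rot[14] = v$vuvwwwuvuwuwwv
  rot[15] = $vuvwwwuvuwuwwvv
Sorted (with $ < everything):
  sorted[0] = $vuvwwwuvuwuwwvv
  sorted[1] = uvuwuwwvv$vuvwww
  sorted[2] = uvwwwuvuwuwwvv$v
  sorted[3] = uwuwwvv$vuvwwwuv
  sorted[4] = uwwvv$vuvwwwuvuw
  sorted[5] = v$vuvwwwuvuwuwwv
  sorted[6] = vuvwwwuvuwuwwvv$
  sorted[7] = vuwuwwvv$vuvwwwu
  sorted[8] = vv$vuvwwwuvuwuww
  sorted[9] = vwwwuvuwuwwvv$vu
  sorted[10] = wuvuwuwwvv$vuvww
  sorted[11] = wuwwvv$vuvwwwuvu
  sorted[12] = wvv$vuvwwwuvuwuw
  sorted[13] = wwuvuwuwwvv$vuvw
  sorted[14] = wwvv$vuvwwwuvuwu
  sorted[15] = wwwuvuwuwwvv$vuv
sorted[2] = uvwwwuvuwuwwvv$v

Answer: uvwwwuvuwuwwvv$v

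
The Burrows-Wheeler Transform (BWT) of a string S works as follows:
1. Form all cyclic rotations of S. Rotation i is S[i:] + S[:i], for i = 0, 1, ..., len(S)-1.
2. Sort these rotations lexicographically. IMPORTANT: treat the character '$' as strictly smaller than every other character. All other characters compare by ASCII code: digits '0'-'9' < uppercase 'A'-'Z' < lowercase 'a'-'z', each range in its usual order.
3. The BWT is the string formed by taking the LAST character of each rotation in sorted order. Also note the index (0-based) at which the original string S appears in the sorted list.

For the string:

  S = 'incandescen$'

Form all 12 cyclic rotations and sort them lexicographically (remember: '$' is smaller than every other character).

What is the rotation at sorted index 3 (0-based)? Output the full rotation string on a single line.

All 12 rotations (rotation i = S[i:]+S[:i]):
  rot[0] = incandescen$
  rot[1] = ncandescen$i
  rot[2] = candescen$in
  rot[3] = andescen$inc
  rot[4] = ndescen$inca
  rot[5] = descen$incan
  rot[6] = escen$incand
  rot[7] = scen$incande
  rot[8] = cen$incandes
  rot[9] = en$incandesc
  rot[10] = n$incandesce
  rot[11] = $incandescen
Sorted (with $ < everything):
  sorted[0] = $incandescen
  sorted[1] = andescen$inc
  sorted[2] = candescen$in
  sorted[3] = cen$incandes
  sorted[4] = descen$incan
  sorted[5] = en$incandesc
  sorted[6] = escen$incand
  sorted[7] = incandescen$
  sorted[8] = n$incandesce
  sorted[9] = ncandescen$i
  sorted[10] = ndescen$inca
  sorted[11] = scen$incande
sorted[3] = cen$incandes

Answer: cen$incandes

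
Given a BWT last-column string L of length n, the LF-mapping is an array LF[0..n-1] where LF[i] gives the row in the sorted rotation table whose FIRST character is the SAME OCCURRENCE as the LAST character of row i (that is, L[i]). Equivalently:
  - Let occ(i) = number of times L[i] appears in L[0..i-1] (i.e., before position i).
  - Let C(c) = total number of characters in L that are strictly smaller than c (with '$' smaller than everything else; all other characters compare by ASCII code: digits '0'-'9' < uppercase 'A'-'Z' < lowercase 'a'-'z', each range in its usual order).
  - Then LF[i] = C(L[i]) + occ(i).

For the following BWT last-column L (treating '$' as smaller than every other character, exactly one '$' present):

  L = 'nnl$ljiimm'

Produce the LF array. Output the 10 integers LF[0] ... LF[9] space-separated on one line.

Char counts: '$':1, 'i':2, 'j':1, 'l':2, 'm':2, 'n':2
C (first-col start): C('$')=0, C('i')=1, C('j')=3, C('l')=4, C('m')=6, C('n')=8
L[0]='n': occ=0, LF[0]=C('n')+0=8+0=8
L[1]='n': occ=1, LF[1]=C('n')+1=8+1=9
L[2]='l': occ=0, LF[2]=C('l')+0=4+0=4
L[3]='$': occ=0, LF[3]=C('$')+0=0+0=0
L[4]='l': occ=1, LF[4]=C('l')+1=4+1=5
L[5]='j': occ=0, LF[5]=C('j')+0=3+0=3
L[6]='i': occ=0, LF[6]=C('i')+0=1+0=1
L[7]='i': occ=1, LF[7]=C('i')+1=1+1=2
L[8]='m': occ=0, LF[8]=C('m')+0=6+0=6
L[9]='m': occ=1, LF[9]=C('m')+1=6+1=7

Answer: 8 9 4 0 5 3 1 2 6 7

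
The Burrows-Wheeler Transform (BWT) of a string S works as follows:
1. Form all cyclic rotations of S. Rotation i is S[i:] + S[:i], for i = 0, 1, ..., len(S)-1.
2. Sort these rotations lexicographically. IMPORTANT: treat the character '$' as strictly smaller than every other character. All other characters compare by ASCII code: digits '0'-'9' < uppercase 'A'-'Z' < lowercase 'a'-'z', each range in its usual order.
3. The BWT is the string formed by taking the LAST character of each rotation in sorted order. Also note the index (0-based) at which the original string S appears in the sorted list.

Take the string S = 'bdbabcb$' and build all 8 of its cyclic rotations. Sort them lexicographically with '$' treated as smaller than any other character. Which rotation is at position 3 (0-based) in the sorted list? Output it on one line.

All 8 rotations (rotation i = S[i:]+S[:i]):
  rot[0] = bdbabcb$
  rot[1] = dbabcb$b
  rot[2] = babcb$bd
  rot[3] = abcb$bdb
  rot[4] = bcb$bdba
  rot[5] = cb$bdbab
  rot[6] = b$bdbabc
  rot[7] = $bdbabcb
Sorted (with $ < everything):
  sorted[0] = $bdbabcb
  sorted[1] = abcb$bdb
  sorted[2] = b$bdbabc
  sorted[3] = babcb$bd
  sorted[4] = bcb$bdba
  sorted[5] = bdbabcb$
  sorted[6] = cb$bdbab
  sorted[7] = dbabcb$b
sorted[3] = babcb$bd

Answer: babcb$bd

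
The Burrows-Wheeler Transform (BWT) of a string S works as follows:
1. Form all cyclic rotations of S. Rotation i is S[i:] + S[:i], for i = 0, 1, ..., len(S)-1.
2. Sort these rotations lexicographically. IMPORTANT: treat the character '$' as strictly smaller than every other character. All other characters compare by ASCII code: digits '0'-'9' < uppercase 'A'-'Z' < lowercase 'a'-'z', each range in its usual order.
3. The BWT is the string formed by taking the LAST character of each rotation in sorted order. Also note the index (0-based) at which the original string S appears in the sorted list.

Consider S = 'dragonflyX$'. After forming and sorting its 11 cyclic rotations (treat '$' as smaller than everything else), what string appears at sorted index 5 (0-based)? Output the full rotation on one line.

Answer: gonflyX$dra

Derivation:
All 11 rotations (rotation i = S[i:]+S[:i]):
  rot[0] = dragonflyX$
  rot[1] = ragonflyX$d
  rot[2] = agonflyX$dr
  rot[3] = gonflyX$dra
  rot[4] = onflyX$drag
  rot[5] = nflyX$drago
  rot[6] = flyX$dragon
  rot[7] = lyX$dragonf
  rot[8] = yX$dragonfl
  rot[9] = X$dragonfly
  rot[10] = $dragonflyX
Sorted (with $ < everything):
  sorted[0] = $dragonflyX
  sorted[1] = X$dragonfly
  sorted[2] = agonflyX$dr
  sorted[3] = dragonflyX$
  sorted[4] = flyX$dragon
  sorted[5] = gonflyX$dra
  sorted[6] = lyX$dragonf
  sorted[7] = nflyX$drago
  sorted[8] = onflyX$drag
  sorted[9] = ragonflyX$d
  sorted[10] = yX$dragonfl
sorted[5] = gonflyX$dra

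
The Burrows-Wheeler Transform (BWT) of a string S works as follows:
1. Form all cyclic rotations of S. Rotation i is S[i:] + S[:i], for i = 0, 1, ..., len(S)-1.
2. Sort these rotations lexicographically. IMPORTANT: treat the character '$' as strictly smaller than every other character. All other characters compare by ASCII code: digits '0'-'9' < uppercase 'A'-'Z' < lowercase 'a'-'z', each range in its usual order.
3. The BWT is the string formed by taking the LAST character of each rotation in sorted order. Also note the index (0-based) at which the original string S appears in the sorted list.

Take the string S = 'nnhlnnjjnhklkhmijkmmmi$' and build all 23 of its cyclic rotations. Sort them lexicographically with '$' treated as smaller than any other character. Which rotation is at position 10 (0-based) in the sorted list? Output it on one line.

Answer: klkhmijkmmmi$nnhlnnjjnh

Derivation:
All 23 rotations (rotation i = S[i:]+S[:i]):
  rot[0] = nnhlnnjjnhklkhmijkmmmi$
  rot[1] = nhlnnjjnhklkhmijkmmmi$n
  rot[2] = hlnnjjnhklkhmijkmmmi$nn
  rot[3] = lnnjjnhklkhmijkmmmi$nnh
  rot[4] = nnjjnhklkhmijkmmmi$nnhl
  rot[5] = njjnhklkhmijkmmmi$nnhln
  rot[6] = jjnhklkhmijkmmmi$nnhlnn
  rot[7] = jnhklkhmijkmmmi$nnhlnnj
  rot[8] = nhklkhmijkmmmi$nnhlnnjj
  rot[9] = hklkhmijkmmmi$nnhlnnjjn
  rot[10] = klkhmijkmmmi$nnhlnnjjnh
  rot[11] = lkhmijkmmmi$nnhlnnjjnhk
  rot[12] = khmijkmmmi$nnhlnnjjnhkl
  rot[13] = hmijkmmmi$nnhlnnjjnhklk
  rot[14] = mijkmmmi$nnhlnnjjnhklkh
  rot[15] = ijkmmmi$nnhlnnjjnhklkhm
  rot[16] = jkmmmi$nnhlnnjjnhklkhmi
  rot[17] = kmmmi$nnhlnnjjnhklkhmij
  rot[18] = mmmi$nnhlnnjjnhklkhmijk
  rot[19] = mmi$nnhlnnjjnhklkhmijkm
  rot[20] = mi$nnhlnnjjnhklkhmijkmm
  rot[21] = i$nnhlnnjjnhklkhmijkmmm
  rot[22] = $nnhlnnjjnhklkhmijkmmmi
Sorted (with $ < everything):
  sorted[0] = $nnhlnnjjnhklkhmijkmmmi
  sorted[1] = hklkhmijkmmmi$nnhlnnjjn
  sorted[2] = hlnnjjnhklkhmijkmmmi$nn
  sorted[3] = hmijkmmmi$nnhlnnjjnhklk
  sorted[4] = i$nnhlnnjjnhklkhmijkmmm
  sorted[5] = ijkmmmi$nnhlnnjjnhklkhm
  sorted[6] = jjnhklkhmijkmmmi$nnhlnn
  sorted[7] = jkmmmi$nnhlnnjjnhklkhmi
  sorted[8] = jnhklkhmijkmmmi$nnhlnnj
  sorted[9] = khmijkmmmi$nnhlnnjjnhkl
  sorted[10] = klkhmijkmmmi$nnhlnnjjnh
  sorted[11] = kmmmi$nnhlnnjjnhklkhmij
  sorted[12] = lkhmijkmmmi$nnhlnnjjnhk
  sorted[13] = lnnjjnhklkhmijkmmmi$nnh
  sorted[14] = mi$nnhlnnjjnhklkhmijkmm
  sorted[15] = mijkmmmi$nnhlnnjjnhklkh
  sorted[16] = mmi$nnhlnnjjnhklkhmijkm
  sorted[17] = mmmi$nnhlnnjjnhklkhmijk
  sorted[18] = nhklkhmijkmmmi$nnhlnnjj
  sorted[19] = nhlnnjjnhklkhmijkmmmi$n
  sorted[20] = njjnhklkhmijkmmmi$nnhln
  sorted[21] = nnhlnnjjnhklkhmijkmmmi$
  sorted[22] = nnjjnhklkhmijkmmmi$nnhl
sorted[10] = klkhmijkmmmi$nnhlnnjjnh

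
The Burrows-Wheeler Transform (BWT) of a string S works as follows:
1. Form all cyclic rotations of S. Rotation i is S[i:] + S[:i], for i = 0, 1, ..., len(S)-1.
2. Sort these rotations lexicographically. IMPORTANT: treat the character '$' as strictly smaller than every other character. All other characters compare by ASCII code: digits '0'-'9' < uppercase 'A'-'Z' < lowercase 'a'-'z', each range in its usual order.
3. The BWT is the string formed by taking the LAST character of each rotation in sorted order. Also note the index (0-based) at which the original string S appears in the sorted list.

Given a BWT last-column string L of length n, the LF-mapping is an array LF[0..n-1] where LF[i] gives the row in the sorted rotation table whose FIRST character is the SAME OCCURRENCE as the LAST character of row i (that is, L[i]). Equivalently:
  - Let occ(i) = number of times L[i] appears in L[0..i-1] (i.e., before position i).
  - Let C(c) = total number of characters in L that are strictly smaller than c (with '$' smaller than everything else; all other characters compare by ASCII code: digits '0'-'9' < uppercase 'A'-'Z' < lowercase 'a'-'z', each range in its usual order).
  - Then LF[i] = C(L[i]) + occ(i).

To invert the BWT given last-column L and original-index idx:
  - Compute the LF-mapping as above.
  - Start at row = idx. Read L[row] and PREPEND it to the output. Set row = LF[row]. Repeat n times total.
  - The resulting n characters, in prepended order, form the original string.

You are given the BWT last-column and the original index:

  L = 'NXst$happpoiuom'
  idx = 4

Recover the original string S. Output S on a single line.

LF mapping: 1 2 12 13 0 4 3 9 10 11 7 5 14 8 6
Walk LF starting at row 4, prepending L[row]:
  step 1: row=4, L[4]='$', prepend. Next row=LF[4]=0
  step 2: row=0, L[0]='N', prepend. Next row=LF[0]=1
  step 3: row=1, L[1]='X', prepend. Next row=LF[1]=2
  step 4: row=2, L[2]='s', prepend. Next row=LF[2]=12
  step 5: row=12, L[12]='u', prepend. Next row=LF[12]=14
  step 6: row=14, L[14]='m', prepend. Next row=LF[14]=6
  step 7: row=6, L[6]='a', prepend. Next row=LF[6]=3
  step 8: row=3, L[3]='t', prepend. Next row=LF[3]=13
  step 9: row=13, L[13]='o', prepend. Next row=LF[13]=8
  step 10: row=8, L[8]='p', prepend. Next row=LF[8]=10
  step 11: row=10, L[10]='o', prepend. Next row=LF[10]=7
  step 12: row=7, L[7]='p', prepend. Next row=LF[7]=9
  step 13: row=9, L[9]='p', prepend. Next row=LF[9]=11
  step 14: row=11, L[11]='i', prepend. Next row=LF[11]=5
  step 15: row=5, L[5]='h', prepend. Next row=LF[5]=4
Reversed output: hippopotamusXN$

Answer: hippopotamusXN$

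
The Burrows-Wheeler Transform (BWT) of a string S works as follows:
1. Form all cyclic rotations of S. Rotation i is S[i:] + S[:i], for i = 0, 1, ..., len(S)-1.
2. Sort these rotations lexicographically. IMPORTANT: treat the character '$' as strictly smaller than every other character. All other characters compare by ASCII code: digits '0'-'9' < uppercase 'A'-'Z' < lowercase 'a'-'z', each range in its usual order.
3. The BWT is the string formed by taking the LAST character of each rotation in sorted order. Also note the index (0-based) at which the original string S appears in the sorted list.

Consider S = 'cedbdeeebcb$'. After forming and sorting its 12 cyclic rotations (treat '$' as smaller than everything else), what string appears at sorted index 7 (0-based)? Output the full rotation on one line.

Answer: deeebcb$cedb

Derivation:
All 12 rotations (rotation i = S[i:]+S[:i]):
  rot[0] = cedbdeeebcb$
  rot[1] = edbdeeebcb$c
  rot[2] = dbdeeebcb$ce
  rot[3] = bdeeebcb$ced
  rot[4] = deeebcb$cedb
  rot[5] = eeebcb$cedbd
  rot[6] = eebcb$cedbde
  rot[7] = ebcb$cedbdee
  rot[8] = bcb$cedbdeee
  rot[9] = cb$cedbdeeeb
  rot[10] = b$cedbdeeebc
  rot[11] = $cedbdeeebcb
Sorted (with $ < everything):
  sorted[0] = $cedbdeeebcb
  sorted[1] = b$cedbdeeebc
  sorted[2] = bcb$cedbdeee
  sorted[3] = bdeeebcb$ced
  sorted[4] = cb$cedbdeeeb
  sorted[5] = cedbdeeebcb$
  sorted[6] = dbdeeebcb$ce
  sorted[7] = deeebcb$cedb
  sorted[8] = ebcb$cedbdee
  sorted[9] = edbdeeebcb$c
  sorted[10] = eebcb$cedbde
  sorted[11] = eeebcb$cedbd
sorted[7] = deeebcb$cedb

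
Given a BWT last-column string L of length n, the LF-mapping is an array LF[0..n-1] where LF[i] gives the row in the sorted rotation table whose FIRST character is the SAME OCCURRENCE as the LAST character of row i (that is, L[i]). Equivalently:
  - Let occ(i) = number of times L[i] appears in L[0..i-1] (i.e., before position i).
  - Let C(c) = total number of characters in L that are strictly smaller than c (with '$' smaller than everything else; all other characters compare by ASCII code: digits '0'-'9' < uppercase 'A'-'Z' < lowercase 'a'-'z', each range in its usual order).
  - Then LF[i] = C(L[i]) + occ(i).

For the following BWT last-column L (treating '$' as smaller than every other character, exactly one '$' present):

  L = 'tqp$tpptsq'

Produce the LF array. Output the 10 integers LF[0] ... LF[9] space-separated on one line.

Answer: 7 4 1 0 8 2 3 9 6 5

Derivation:
Char counts: '$':1, 'p':3, 'q':2, 's':1, 't':3
C (first-col start): C('$')=0, C('p')=1, C('q')=4, C('s')=6, C('t')=7
L[0]='t': occ=0, LF[0]=C('t')+0=7+0=7
L[1]='q': occ=0, LF[1]=C('q')+0=4+0=4
L[2]='p': occ=0, LF[2]=C('p')+0=1+0=1
L[3]='$': occ=0, LF[3]=C('$')+0=0+0=0
L[4]='t': occ=1, LF[4]=C('t')+1=7+1=8
L[5]='p': occ=1, LF[5]=C('p')+1=1+1=2
L[6]='p': occ=2, LF[6]=C('p')+2=1+2=3
L[7]='t': occ=2, LF[7]=C('t')+2=7+2=9
L[8]='s': occ=0, LF[8]=C('s')+0=6+0=6
L[9]='q': occ=1, LF[9]=C('q')+1=4+1=5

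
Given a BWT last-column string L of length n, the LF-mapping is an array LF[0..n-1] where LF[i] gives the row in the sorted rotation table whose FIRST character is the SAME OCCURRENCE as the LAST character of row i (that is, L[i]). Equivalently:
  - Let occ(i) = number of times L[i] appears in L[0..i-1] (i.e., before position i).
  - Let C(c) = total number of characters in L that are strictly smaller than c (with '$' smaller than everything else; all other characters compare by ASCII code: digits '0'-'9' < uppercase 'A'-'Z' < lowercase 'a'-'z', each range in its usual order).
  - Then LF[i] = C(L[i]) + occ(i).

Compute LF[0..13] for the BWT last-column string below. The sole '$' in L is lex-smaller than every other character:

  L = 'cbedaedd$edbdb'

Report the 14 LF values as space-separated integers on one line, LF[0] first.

Char counts: '$':1, 'a':1, 'b':3, 'c':1, 'd':5, 'e':3
C (first-col start): C('$')=0, C('a')=1, C('b')=2, C('c')=5, C('d')=6, C('e')=11
L[0]='c': occ=0, LF[0]=C('c')+0=5+0=5
L[1]='b': occ=0, LF[1]=C('b')+0=2+0=2
L[2]='e': occ=0, LF[2]=C('e')+0=11+0=11
L[3]='d': occ=0, LF[3]=C('d')+0=6+0=6
L[4]='a': occ=0, LF[4]=C('a')+0=1+0=1
L[5]='e': occ=1, LF[5]=C('e')+1=11+1=12
L[6]='d': occ=1, LF[6]=C('d')+1=6+1=7
L[7]='d': occ=2, LF[7]=C('d')+2=6+2=8
L[8]='$': occ=0, LF[8]=C('$')+0=0+0=0
L[9]='e': occ=2, LF[9]=C('e')+2=11+2=13
L[10]='d': occ=3, LF[10]=C('d')+3=6+3=9
L[11]='b': occ=1, LF[11]=C('b')+1=2+1=3
L[12]='d': occ=4, LF[12]=C('d')+4=6+4=10
L[13]='b': occ=2, LF[13]=C('b')+2=2+2=4

Answer: 5 2 11 6 1 12 7 8 0 13 9 3 10 4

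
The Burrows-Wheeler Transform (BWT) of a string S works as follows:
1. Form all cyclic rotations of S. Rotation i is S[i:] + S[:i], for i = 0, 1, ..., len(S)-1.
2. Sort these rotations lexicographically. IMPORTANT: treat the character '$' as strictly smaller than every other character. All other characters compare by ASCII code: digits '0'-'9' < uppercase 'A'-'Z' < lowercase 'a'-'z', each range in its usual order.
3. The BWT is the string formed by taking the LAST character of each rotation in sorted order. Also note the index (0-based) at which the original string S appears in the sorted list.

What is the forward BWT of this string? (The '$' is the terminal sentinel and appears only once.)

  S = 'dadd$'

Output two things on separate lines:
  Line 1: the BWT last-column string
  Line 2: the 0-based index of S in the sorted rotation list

Answer: ddd$a
3

Derivation:
All 5 rotations (rotation i = S[i:]+S[:i]):
  rot[0] = dadd$
  rot[1] = add$d
  rot[2] = dd$da
  rot[3] = d$dad
  rot[4] = $dadd
Sorted (with $ < everything):
  sorted[0] = $dadd  (last char: 'd')
  sorted[1] = add$d  (last char: 'd')
  sorted[2] = d$dad  (last char: 'd')
  sorted[3] = dadd$  (last char: '$')
  sorted[4] = dd$da  (last char: 'a')
Last column: ddd$a
Original string S is at sorted index 3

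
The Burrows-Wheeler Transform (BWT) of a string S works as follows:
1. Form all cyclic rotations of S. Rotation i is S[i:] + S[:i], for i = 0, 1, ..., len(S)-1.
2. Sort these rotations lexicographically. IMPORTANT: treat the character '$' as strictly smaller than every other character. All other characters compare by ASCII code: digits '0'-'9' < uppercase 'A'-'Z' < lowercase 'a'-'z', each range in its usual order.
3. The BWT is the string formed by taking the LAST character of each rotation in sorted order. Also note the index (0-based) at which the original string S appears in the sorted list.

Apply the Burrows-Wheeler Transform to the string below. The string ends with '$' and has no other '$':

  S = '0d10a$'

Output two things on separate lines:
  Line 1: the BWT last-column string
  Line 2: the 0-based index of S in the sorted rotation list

Answer: a1$d00
2

Derivation:
All 6 rotations (rotation i = S[i:]+S[:i]):
  rot[0] = 0d10a$
  rot[1] = d10a$0
  rot[2] = 10a$0d
  rot[3] = 0a$0d1
  rot[4] = a$0d10
  rot[5] = $0d10a
Sorted (with $ < everything):
  sorted[0] = $0d10a  (last char: 'a')
  sorted[1] = 0a$0d1  (last char: '1')
  sorted[2] = 0d10a$  (last char: '$')
  sorted[3] = 10a$0d  (last char: 'd')
  sorted[4] = a$0d10  (last char: '0')
  sorted[5] = d10a$0  (last char: '0')
Last column: a1$d00
Original string S is at sorted index 2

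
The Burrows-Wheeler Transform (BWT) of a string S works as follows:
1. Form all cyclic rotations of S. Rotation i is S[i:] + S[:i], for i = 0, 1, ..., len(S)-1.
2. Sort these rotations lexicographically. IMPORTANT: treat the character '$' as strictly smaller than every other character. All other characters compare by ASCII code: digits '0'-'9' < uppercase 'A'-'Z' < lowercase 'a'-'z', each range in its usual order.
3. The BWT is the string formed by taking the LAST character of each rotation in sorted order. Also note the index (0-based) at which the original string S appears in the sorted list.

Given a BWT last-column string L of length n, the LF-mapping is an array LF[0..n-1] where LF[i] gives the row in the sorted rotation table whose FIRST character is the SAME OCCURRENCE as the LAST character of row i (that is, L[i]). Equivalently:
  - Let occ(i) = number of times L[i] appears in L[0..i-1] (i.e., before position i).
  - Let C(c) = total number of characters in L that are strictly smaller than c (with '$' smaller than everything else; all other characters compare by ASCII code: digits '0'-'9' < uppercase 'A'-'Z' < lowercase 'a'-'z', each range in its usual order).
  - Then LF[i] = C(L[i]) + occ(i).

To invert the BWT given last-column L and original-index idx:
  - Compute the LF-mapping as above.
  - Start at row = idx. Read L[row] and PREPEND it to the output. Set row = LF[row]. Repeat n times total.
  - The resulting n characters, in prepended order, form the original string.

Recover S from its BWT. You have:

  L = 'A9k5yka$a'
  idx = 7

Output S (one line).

Answer: kayak95A$

Derivation:
LF mapping: 3 2 6 1 8 7 4 0 5
Walk LF starting at row 7, prepending L[row]:
  step 1: row=7, L[7]='$', prepend. Next row=LF[7]=0
  step 2: row=0, L[0]='A', prepend. Next row=LF[0]=3
  step 3: row=3, L[3]='5', prepend. Next row=LF[3]=1
  step 4: row=1, L[1]='9', prepend. Next row=LF[1]=2
  step 5: row=2, L[2]='k', prepend. Next row=LF[2]=6
  step 6: row=6, L[6]='a', prepend. Next row=LF[6]=4
  step 7: row=4, L[4]='y', prepend. Next row=LF[4]=8
  step 8: row=8, L[8]='a', prepend. Next row=LF[8]=5
  step 9: row=5, L[5]='k', prepend. Next row=LF[5]=7
Reversed output: kayak95A$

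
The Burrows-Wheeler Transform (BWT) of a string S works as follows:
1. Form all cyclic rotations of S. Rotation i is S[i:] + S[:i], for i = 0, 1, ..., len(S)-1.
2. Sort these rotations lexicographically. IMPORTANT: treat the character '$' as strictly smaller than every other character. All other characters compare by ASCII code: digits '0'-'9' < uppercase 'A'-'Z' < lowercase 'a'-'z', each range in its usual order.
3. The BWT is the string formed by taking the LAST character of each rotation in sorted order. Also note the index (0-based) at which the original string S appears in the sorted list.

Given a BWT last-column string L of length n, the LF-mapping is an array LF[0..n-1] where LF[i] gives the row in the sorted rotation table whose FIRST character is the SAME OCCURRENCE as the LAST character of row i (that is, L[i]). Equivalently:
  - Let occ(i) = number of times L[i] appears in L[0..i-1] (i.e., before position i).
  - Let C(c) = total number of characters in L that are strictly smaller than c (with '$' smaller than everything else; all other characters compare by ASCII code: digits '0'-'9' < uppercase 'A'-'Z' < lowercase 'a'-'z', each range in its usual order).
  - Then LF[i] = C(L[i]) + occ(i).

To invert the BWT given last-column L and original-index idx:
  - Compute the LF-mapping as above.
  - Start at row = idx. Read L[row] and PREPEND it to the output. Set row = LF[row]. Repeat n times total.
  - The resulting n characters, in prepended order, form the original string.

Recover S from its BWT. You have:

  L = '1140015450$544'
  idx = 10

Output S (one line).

LF mapping: 4 5 7 1 2 6 11 8 12 3 0 13 9 10
Walk LF starting at row 10, prepending L[row]:
  step 1: row=10, L[10]='$', prepend. Next row=LF[10]=0
  step 2: row=0, L[0]='1', prepend. Next row=LF[0]=4
  step 3: row=4, L[4]='0', prepend. Next row=LF[4]=2
  step 4: row=2, L[2]='4', prepend. Next row=LF[2]=7
  step 5: row=7, L[7]='4', prepend. Next row=LF[7]=8
  step 6: row=8, L[8]='5', prepend. Next row=LF[8]=12
  step 7: row=12, L[12]='4', prepend. Next row=LF[12]=9
  step 8: row=9, L[9]='0', prepend. Next row=LF[9]=3
  step 9: row=3, L[3]='0', prepend. Next row=LF[3]=1
  step 10: row=1, L[1]='1', prepend. Next row=LF[1]=5
  step 11: row=5, L[5]='1', prepend. Next row=LF[5]=6
  step 12: row=6, L[6]='5', prepend. Next row=LF[6]=11
  step 13: row=11, L[11]='5', prepend. Next row=LF[11]=13
  step 14: row=13, L[13]='4', prepend. Next row=LF[13]=10
Reversed output: 4551100454401$

Answer: 4551100454401$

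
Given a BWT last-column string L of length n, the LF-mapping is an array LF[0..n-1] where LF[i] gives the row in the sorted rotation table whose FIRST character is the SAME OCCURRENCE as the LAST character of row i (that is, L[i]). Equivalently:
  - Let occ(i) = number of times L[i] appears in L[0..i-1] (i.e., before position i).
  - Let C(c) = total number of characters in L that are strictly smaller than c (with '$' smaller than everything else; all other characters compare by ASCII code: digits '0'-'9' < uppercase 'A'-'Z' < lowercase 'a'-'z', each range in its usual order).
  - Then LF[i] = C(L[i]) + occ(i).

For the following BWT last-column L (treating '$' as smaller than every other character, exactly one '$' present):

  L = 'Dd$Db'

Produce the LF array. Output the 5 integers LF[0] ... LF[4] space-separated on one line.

Char counts: '$':1, 'D':2, 'b':1, 'd':1
C (first-col start): C('$')=0, C('D')=1, C('b')=3, C('d')=4
L[0]='D': occ=0, LF[0]=C('D')+0=1+0=1
L[1]='d': occ=0, LF[1]=C('d')+0=4+0=4
L[2]='$': occ=0, LF[2]=C('$')+0=0+0=0
L[3]='D': occ=1, LF[3]=C('D')+1=1+1=2
L[4]='b': occ=0, LF[4]=C('b')+0=3+0=3

Answer: 1 4 0 2 3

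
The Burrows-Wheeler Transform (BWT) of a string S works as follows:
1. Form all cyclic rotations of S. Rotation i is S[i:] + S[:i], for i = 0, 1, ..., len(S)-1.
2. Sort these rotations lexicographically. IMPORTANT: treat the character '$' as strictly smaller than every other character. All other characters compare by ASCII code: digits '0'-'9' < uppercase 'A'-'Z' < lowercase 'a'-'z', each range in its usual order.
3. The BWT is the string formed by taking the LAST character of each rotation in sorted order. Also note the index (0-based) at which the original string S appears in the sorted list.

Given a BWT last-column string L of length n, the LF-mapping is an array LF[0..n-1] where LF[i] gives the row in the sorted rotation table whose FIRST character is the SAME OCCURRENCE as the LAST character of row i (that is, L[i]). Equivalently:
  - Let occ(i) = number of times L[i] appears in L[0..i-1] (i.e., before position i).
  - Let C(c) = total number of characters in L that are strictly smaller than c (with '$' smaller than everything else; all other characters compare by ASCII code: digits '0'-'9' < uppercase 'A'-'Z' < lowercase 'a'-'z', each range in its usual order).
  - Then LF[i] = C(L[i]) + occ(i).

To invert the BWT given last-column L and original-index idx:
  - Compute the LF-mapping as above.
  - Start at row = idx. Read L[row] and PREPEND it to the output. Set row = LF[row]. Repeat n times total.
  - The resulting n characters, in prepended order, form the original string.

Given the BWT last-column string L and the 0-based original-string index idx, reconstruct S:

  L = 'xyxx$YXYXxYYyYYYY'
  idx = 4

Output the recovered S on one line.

Answer: YYxYYYyxXYxYyXYx$

Derivation:
LF mapping: 11 15 12 13 0 3 1 4 2 14 5 6 16 7 8 9 10
Walk LF starting at row 4, prepending L[row]:
  step 1: row=4, L[4]='$', prepend. Next row=LF[4]=0
  step 2: row=0, L[0]='x', prepend. Next row=LF[0]=11
  step 3: row=11, L[11]='Y', prepend. Next row=LF[11]=6
  step 4: row=6, L[6]='X', prepend. Next row=LF[6]=1
  step 5: row=1, L[1]='y', prepend. Next row=LF[1]=15
  step 6: row=15, L[15]='Y', prepend. Next row=LF[15]=9
  step 7: row=9, L[9]='x', prepend. Next row=LF[9]=14
  step 8: row=14, L[14]='Y', prepend. Next row=LF[14]=8
  step 9: row=8, L[8]='X', prepend. Next row=LF[8]=2
  step 10: row=2, L[2]='x', prepend. Next row=LF[2]=12
  step 11: row=12, L[12]='y', prepend. Next row=LF[12]=16
  step 12: row=16, L[16]='Y', prepend. Next row=LF[16]=10
  step 13: row=10, L[10]='Y', prepend. Next row=LF[10]=5
  step 14: row=5, L[5]='Y', prepend. Next row=LF[5]=3
  step 15: row=3, L[3]='x', prepend. Next row=LF[3]=13
  step 16: row=13, L[13]='Y', prepend. Next row=LF[13]=7
  step 17: row=7, L[7]='Y', prepend. Next row=LF[7]=4
Reversed output: YYxYYYyxXYxYyXYx$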